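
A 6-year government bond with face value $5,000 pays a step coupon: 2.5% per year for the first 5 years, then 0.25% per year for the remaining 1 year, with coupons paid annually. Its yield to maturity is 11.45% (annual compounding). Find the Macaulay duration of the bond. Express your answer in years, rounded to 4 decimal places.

Periodic yield y = 0.1145. Discount each cash flow and weight by its year:
  t   CF        PV=CF/(1+0.1145)^t    t·PV
  1       125.00       112.1579       112.1579
  2       125.00       100.6352       201.2704
  3       125.00        90.2963       270.8888
  4       125.00        81.0195       324.0781
  5       125.00        72.6959       363.4793
  6     5,012.50     2,615.6158    15,693.6947
  Σ                  3,072.4205    16,965.5692
Price P = Σ PV = 3,072.4205.
Macaulay duration = Σ(t·PV) / P = 16,965.5692 / 3,072.4205 = 5.52189 years.

5.5219 years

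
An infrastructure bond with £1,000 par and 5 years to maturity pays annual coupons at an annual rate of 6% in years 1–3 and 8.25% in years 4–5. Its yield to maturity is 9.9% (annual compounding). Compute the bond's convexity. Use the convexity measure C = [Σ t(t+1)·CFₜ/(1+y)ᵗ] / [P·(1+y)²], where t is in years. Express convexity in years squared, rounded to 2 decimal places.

With y = 0.099:
  t   CF        PV=CF/(1+0.099)^t    t·PV        t(t+1)·PV
  1        60.00        54.5951        54.5951         109.1902
  2        60.00        49.6771        99.3541         298.0623
  3        60.00        45.2021       135.6062         542.4247
  4        82.50        56.5540       226.2159       1,131.0796
  5     1,082.50       675.2109     3,376.0545      20,256.3269
  Σ                    881.2391     3,891.8258      22,337.0837
P = 881.2391.
Convexity = Σ t(t+1)·PV / [P·(1+y)²] = 22,337.0837 / (881.2391 × 1.207801) = 20.98637.

20.99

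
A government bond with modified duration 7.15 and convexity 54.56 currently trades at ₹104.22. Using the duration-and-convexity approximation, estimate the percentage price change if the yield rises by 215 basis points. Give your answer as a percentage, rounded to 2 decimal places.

Duration effect: -D_mod·Δy = -7.15 × (+0.0215) = -0.153725
Convexity effect: ½·C·(Δy)² = 0.5 × 54.56 × (0.0215)² = +0.01261018
ΔP/P ≈ -0.153725 + 0.01261018 = -0.14111482
= -14.111482%.

-14.11%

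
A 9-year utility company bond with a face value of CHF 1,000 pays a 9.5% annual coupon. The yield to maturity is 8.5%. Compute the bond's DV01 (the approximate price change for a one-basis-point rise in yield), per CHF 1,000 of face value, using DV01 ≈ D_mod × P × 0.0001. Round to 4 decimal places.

CHF 0.6371

Periodic yield y = 0.085.
  t   CF        PV=CF/(1+0.085)^t    t·PV
  1        95.00        87.5576        87.5576
  2        95.00        80.6983       161.3965
  3        95.00        74.3763       223.1288
  4        95.00        68.5496       274.1982
  5        95.00        63.1793       315.8966
  6        95.00        58.2298       349.3787
  7        95.00        53.6680       375.6760
  8        95.00        49.4636       395.7088
  9     1,095.00       525.4682     4,729.2142
  Σ                  1,061.1906     6,912.1554
P = 1,061.1906; D_Mac = 6.51359 yrs; D_mod = 6.00330 yrs.
DV01 ≈ 6.00330 × 1,061.1906 × 0.0001 = 0.637065.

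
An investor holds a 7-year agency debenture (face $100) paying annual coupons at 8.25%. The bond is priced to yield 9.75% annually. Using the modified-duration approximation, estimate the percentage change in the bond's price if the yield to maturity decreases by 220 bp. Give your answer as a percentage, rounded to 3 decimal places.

+11.079%

Periodic yield y = 0.0975. Modified duration first:
  t   CF        PV=CF/(1+0.0975)^t    t·PV
  1         8.25         7.5171         7.5171
  2         8.25         6.8493        13.6986
  3         8.25         6.2408        18.7224
  4         8.25         5.6864        22.7455
  5         8.25         5.1812        25.9061
  6         8.25         4.7209        28.3255
  7       108.25        56.4412       395.0884
  Σ                     92.6369       512.0035
P = 92.6369; D_Mac = 5.52699 yrs; D_mod = 5.52699/(1+0.0975) = 5.03599 yrs.
ΔP/P ≈ -D_mod · Δy = -5.03599 × (-0.022) = +0.110792 = +11.0792%.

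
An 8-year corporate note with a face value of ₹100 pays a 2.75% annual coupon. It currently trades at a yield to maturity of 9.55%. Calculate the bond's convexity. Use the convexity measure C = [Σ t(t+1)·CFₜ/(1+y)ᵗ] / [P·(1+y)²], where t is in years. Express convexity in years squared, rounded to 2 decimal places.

50.81

With y = 0.0955:
  t   CF        PV=CF/(1+0.0955)^t    t·PV        t(t+1)·PV
  1         2.75         2.5103         2.5103           5.0205
  2         2.75         2.2914         4.5829          13.7486
  3         2.75         2.0917         6.2750          25.1002
  4         2.75         1.9093         7.6374          38.1868
  5         2.75         1.7429         8.7145          52.2868
  6         2.75         1.5910         9.5457          66.8202
  7         2.75         1.4523        10.1659          81.3269
  8       102.75        49.5316       396.2532       3,566.2786
  Σ                     63.1205       445.6848       3,848.7686
P = 63.1205.
Convexity = Σ t(t+1)·PV / [P·(1+y)²] = 3,848.7686 / (63.1205 × 1.200120) = 50.80737.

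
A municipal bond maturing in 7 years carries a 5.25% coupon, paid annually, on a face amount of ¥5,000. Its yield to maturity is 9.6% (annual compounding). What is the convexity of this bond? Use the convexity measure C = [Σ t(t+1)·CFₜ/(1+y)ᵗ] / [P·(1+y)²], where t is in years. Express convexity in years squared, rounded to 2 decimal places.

36.95

With y = 0.096:
  t   CF        PV=CF/(1+0.096)^t    t·PV        t(t+1)·PV
  1       262.50       239.5073       239.5073         479.0146
  2       262.50       218.5286       437.0571       1,311.1713
  3       262.50       199.3874       598.1621       2,392.6484
  4       262.50       181.9228       727.6911       3,638.4557
  5       262.50       165.9879       829.9397       4,979.6382
  6       262.50       151.4489       908.6931       6,360.8517
  7     5,262.50     2,770.2453    19,391.7172     155,133.7379
  Σ                  3,927.0281    23,132.7677     174,295.5179
P = 3,927.0281.
Convexity = Σ t(t+1)·PV / [P·(1+y)²] = 174,295.5179 / (3,927.0281 × 1.201216) = 36.94886.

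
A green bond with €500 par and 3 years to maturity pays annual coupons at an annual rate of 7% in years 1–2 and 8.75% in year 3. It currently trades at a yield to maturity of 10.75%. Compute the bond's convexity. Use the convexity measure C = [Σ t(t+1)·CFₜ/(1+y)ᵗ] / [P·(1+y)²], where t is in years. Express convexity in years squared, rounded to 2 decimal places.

With y = 0.1075:
  t   CF        PV=CF/(1+0.1075)^t    t·PV        t(t+1)·PV
  1        35.00        31.6027        31.6027          63.2054
  2        35.00        28.5352        57.0704         171.2111
  3       543.75       400.2838     1,200.8515       4,803.4062
  Σ                    460.4217     1,289.5246       5,037.8226
P = 460.4217.
Convexity = Σ t(t+1)·PV / [P·(1+y)²] = 5,037.8226 / (460.4217 × 1.226556) = 8.92071.

8.92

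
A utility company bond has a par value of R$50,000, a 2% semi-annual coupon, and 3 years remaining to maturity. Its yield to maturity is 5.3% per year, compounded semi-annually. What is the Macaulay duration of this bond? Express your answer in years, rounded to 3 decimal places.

Periodic yield y = 0.0265. Discount each cash flow and weight by its period:
  t   CF        PV=CF/(1+0.0265)^t    t·PV
  1       500.00       487.0921       487.0921
  2       500.00       474.5174       949.0347
  3       500.00       462.2673     1,386.8018
  4       500.00       450.3334     1,801.3337
  5       500.00       438.7077     2,193.5384
  6    50,500.00    43,165.5875   258,993.5248
  Σ                 45,478.5053   265,811.3255
Price P = Σ PV = 45,478.5053.
Macaulay duration = Σ(t·PV) / P = 265,811.3255 / 45,478.5053 = 5.84477 half-year periods.
In years: 5.84477 / 2 = 2.92238 years.

2.922 years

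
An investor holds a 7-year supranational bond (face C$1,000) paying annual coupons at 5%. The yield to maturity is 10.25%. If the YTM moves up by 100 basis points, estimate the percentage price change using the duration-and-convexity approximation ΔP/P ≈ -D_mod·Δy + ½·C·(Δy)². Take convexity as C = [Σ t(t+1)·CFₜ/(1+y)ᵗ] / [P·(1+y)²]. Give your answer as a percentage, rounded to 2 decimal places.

With y = 0.1025:
  t   CF        PV=CF/(1+0.1025)^t    t·PV        t(t+1)·PV
  1        50.00        45.3515        45.3515          90.7029
  2        50.00        41.1351        82.2702         246.8107
  3        50.00        37.3108       111.9323         447.7292
  4        50.00        33.8420       135.3679         676.8394
  5        50.00        30.6957       153.4783         920.8699
  6        50.00        27.8419       167.0512       1,169.3586
  7     1,050.00       530.3214     3,712.2495      29,697.9956
  Σ                    746.4982     4,407.7009      33,250.3064
P = 746.4982; D_Mac = 5.90450 yrs; D_mod = 5.35556 yrs; C = 36.64457.
Duration effect: -5.35556 × (+0.01) = -0.053556
Convexity effect: 0.5 × 36.64457 × (0.01)² = +0.0018322
ΔP/P ≈ -0.053556 + 0.0018322 = -0.051723 = -5.1723%.

-5.17%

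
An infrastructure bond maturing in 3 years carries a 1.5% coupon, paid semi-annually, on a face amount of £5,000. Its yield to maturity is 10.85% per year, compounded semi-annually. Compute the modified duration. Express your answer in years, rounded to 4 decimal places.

Periodic yield y = 0.05425. First find Macaulay duration:
  t   CF        PV=CF/(1+0.05425)^t    t·PV
  1        37.50        35.5703        35.5703
  2        37.50        33.7399        67.4798
  3        37.50        32.0037        96.0112
  4        37.50        30.3569       121.4274
  5        37.50        28.7947       143.9737
  6     5,037.50     3,669.0481    22,014.2884
  Σ                  3,829.5136    22,478.7508
P = 3,829.5136; Macaulay duration = 22,478.7508 / 3,829.5136 = 5.86987 half-year periods = 2.93494 years.
Modified duration = D_Mac / (1 + y) = 2.93494 / 1.05425 = 2.78391 years.

2.7839 years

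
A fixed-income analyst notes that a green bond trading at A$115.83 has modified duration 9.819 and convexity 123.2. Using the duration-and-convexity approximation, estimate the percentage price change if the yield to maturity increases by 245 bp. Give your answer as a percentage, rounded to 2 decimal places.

-20.36%

Duration effect: -D_mod·Δy = -9.819 × (+0.0245) = -0.2405655
Convexity effect: ½·C·(Δy)² = 0.5 × 123.2 × (0.0245)² = +0.0369754
ΔP/P ≈ -0.2405655 + 0.0369754 = -0.2035901
= -20.35901%.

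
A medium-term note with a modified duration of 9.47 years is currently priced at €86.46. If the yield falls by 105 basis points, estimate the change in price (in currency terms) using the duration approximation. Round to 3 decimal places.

Duration approximation: ΔP/P ≈ -D_mod · Δy = -9.47 × (-0.0105) = +0.099435.
ΔP ≈ 86.46 × (+0.099435) = +8.5971501.

+€8.597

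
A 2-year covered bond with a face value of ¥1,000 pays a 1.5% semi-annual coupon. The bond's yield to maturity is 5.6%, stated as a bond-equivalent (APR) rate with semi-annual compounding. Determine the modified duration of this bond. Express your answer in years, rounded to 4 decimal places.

1.9229 years

Periodic yield y = 0.028. First find Macaulay duration:
  t   CF        PV=CF/(1+0.028)^t    t·PV
  1         7.50         7.2957         7.2957
  2         7.50         7.0970        14.1940
  3         7.50         6.9037        20.7111
  4     1,007.50       902.1372     3,608.5488
  Σ                    923.4336     3,650.7497
P = 923.4336; Macaulay duration = 3,650.7497 / 923.4336 = 3.95345 half-year periods = 1.97673 years.
Modified duration = D_Mac / (1 + y) = 1.97673 / 1.028 = 1.92288 years.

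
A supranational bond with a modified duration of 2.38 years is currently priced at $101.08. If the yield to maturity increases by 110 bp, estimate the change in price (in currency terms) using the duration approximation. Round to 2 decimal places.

Duration approximation: ΔP/P ≈ -D_mod · Δy = -2.38 × (+0.011) = -0.026180.
ΔP ≈ 101.08 × (-0.026180) = -2.6462744.

-$2.65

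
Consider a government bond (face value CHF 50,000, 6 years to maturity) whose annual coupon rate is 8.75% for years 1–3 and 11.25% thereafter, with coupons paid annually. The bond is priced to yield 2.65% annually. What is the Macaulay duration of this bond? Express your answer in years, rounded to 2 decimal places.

5.07 years

Periodic yield y = 0.0265. Discount each cash flow and weight by its year:
  t   CF        PV=CF/(1+0.0265)^t    t·PV
  1     4,375.00     4,262.0555     4,262.0555
  2     4,375.00     4,152.0268     8,304.0536
  3     4,375.00     4,044.8386    12,134.5158
  4     5,625.00     5,066.2511    20,265.0044
  5     5,625.00     4,935.4614    24,677.3069
  6    55,625.00    47,546.2535   285,277.5211
  Σ                 70,006.8870   354,920.4574
Price P = Σ PV = 70,006.8870.
Macaulay duration = Σ(t·PV) / P = 354,920.4574 / 70,006.8870 = 5.06979 years.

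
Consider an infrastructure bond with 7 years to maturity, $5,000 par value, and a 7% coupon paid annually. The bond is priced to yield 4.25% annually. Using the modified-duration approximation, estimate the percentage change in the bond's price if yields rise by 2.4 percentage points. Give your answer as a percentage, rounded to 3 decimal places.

Periodic yield y = 0.0425. Modified duration first:
  t   CF        PV=CF/(1+0.0425)^t    t·PV
  1       350.00       335.7314       335.7314
  2       350.00       322.0445       644.0890
  3       350.00       308.9156       926.7468
  4       350.00       296.3219     1,185.2877
  5       350.00       284.2417     1,421.2083
  6       350.00       272.6539     1,635.9232
  7     5,350.00     3,997.8025    27,984.6176
  Σ                  5,817.7115    34,133.6041
P = 5,817.7115; D_Mac = 5.86719 yrs; D_mod = 5.86719/(1+0.0425) = 5.62800 yrs.
ΔP/P ≈ -D_mod · Δy = -5.62800 × (+0.024) = -0.135072 = -13.5072%.

-13.507%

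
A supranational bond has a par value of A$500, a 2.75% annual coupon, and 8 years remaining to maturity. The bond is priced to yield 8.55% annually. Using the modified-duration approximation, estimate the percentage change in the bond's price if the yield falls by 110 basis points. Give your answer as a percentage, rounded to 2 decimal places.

+7.19%

Periodic yield y = 0.0855. Modified duration first:
  t   CF        PV=CF/(1+0.0855)^t    t·PV
  1        13.75        12.6670        12.6670
  2        13.75        11.6693        23.3385
  3        13.75        10.7501        32.2504
  4        13.75         9.9034        39.6135
  5        13.75         9.1233        45.6167
  6        13.75         8.4047        50.4284
  7        13.75         7.7427        54.1991
  8       513.75       266.5098     2,132.0785
  Σ                    336.7703     2,390.1920
P = 336.7703; D_Mac = 7.09739 yrs; D_mod = 7.09739/(1+0.0855) = 6.53836 yrs.
ΔP/P ≈ -D_mod · Δy = -6.53836 × (-0.011) = +0.071922 = +7.1922%.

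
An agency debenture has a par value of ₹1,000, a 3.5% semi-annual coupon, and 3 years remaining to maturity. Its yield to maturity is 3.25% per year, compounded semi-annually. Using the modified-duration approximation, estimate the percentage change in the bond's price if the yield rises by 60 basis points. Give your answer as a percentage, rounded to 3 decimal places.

-1.697%

Periodic yield y = 0.01625. Modified duration first:
  t   CF        PV=CF/(1+0.01625)^t    t·PV
  1        17.50        17.2202        17.2202
  2        17.50        16.9448        33.8896
  3        17.50        16.6739        50.0216
  4        17.50        16.4073        65.6290
  5        17.50        16.1449        80.7245
  6     1,017.50       923.7003     5,542.2016
  Σ                  1,007.0913     5,789.6865
P = 1,007.0913; D_Mac = 5.74892 half-year periods = 2.87446 yrs; D_mod = 2.87446/(1+0.01625) = 2.82850 yrs.
ΔP/P ≈ -D_mod · Δy = -2.82850 × (+0.006) = -0.016971 = -1.6971%.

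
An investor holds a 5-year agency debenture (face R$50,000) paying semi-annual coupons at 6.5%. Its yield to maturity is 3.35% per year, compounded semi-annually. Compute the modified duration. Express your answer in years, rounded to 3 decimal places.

4.326 years

Periodic yield y = 0.01675. First find Macaulay duration:
  t   CF        PV=CF/(1+0.01675)^t    t·PV
  1     1,625.00     1,598.2297     1,598.2297
  2     1,625.00     1,571.9003     3,143.8006
  3     1,625.00     1,546.0047     4,638.0142
  4     1,625.00     1,520.5358     6,082.1431
  5     1,625.00     1,495.4864     7,477.4319
  6     1,625.00     1,470.8496     8,825.0978
  7     1,625.00     1,446.6188    10,126.3314
  8     1,625.00     1,422.7871    11,382.2967
  9     1,625.00     1,399.3480    12,594.1321
  10   51,625.00    43,723.8357   437,238.3572
  Σ                 57,195.5961   503,105.8348
P = 57,195.5961; Macaulay duration = 503,105.8348 / 57,195.5961 = 8.79623 half-year periods = 4.39812 years.
Modified duration = D_Mac / (1 + y) = 4.39812 / 1.01675 = 4.32566 years.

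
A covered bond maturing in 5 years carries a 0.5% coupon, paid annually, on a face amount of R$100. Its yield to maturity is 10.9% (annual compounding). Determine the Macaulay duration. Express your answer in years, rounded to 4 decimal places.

Periodic yield y = 0.109. Discount each cash flow and weight by its year:
  t   CF        PV=CF/(1+0.109)^t    t·PV
  1         0.50         0.4509         0.4509
  2         0.50         0.4065         0.8131
  3         0.50         0.3666         1.0998
  4         0.50         0.3306         1.3222
  5       100.50        59.9112       299.5562
  Σ                     61.4658       303.2421
Price P = Σ PV = 61.4658.
Macaulay duration = Σ(t·PV) / P = 303.2421 / 61.4658 = 4.93351 years.

4.9335 years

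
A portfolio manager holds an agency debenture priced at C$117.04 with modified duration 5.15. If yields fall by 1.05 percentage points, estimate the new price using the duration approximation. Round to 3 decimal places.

C$123.369

Duration approximation: ΔP/P ≈ -D_mod · Δy = -5.15 × (-0.0105) = +0.054075.
New price ≈ 117.04 × (1 + 0.054075) = 123.368938.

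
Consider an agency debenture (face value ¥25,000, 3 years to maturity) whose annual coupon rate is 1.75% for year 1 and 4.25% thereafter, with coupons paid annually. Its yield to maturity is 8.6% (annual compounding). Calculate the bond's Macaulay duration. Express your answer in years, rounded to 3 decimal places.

Periodic yield y = 0.086. Discount each cash flow and weight by its year:
  t   CF        PV=CF/(1+0.086)^t    t·PV
  1       437.50       402.8545       402.8545
  2     1,062.50       900.8849     1,801.7697
  3    26,062.50    20,348.2281    61,044.6842
  Σ                 21,651.9674    63,249.3084
Price P = Σ PV = 21,651.9674.
Macaulay duration = Σ(t·PV) / P = 63,249.3084 / 21,651.9674 = 2.92118 years.

2.921 years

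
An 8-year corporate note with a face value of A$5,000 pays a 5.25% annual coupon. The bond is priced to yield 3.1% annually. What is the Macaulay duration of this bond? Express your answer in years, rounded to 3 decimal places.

6.832 years

Periodic yield y = 0.031. Discount each cash flow and weight by its year:
  t   CF        PV=CF/(1+0.031)^t    t·PV
  1       262.50       254.6072       254.6072
  2       262.50       246.9517       493.9034
  3       262.50       239.5264       718.5791
  4       262.50       232.3243       929.2972
  5       262.50       225.3388     1,126.6940
  6       262.50       218.5633     1,311.3800
  7       262.50       211.9916     1,483.9412
  8     5,262.50     4,122.1405    32,977.1237
  Σ                  5,751.4437    39,295.5258
Price P = Σ PV = 5,751.4437.
Macaulay duration = Σ(t·PV) / P = 39,295.5258 / 5,751.4437 = 6.83229 years.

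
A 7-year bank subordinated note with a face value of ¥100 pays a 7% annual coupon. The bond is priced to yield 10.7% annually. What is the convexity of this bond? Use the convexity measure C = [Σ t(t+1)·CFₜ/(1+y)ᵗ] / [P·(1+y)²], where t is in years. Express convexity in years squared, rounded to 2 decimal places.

33.96

With y = 0.107:
  t   CF        PV=CF/(1+0.107)^t    t·PV        t(t+1)·PV
  1         7.00         6.3234         6.3234          12.6468
  2         7.00         5.7122        11.4244          34.2732
  3         7.00         5.1601        15.4802          61.9208
  4         7.00         4.6613        18.6452          93.2261
  5         7.00         4.2108        21.0538         126.3226
  6         7.00         3.8038        22.8225         159.7576
  7       107.00        52.5231       367.6618       2,941.2941
  Σ                     82.3946       463.4113       3,429.4412
P = 82.3946.
Convexity = Σ t(t+1)·PV / [P·(1+y)²] = 3,429.4412 / (82.3946 × 1.225449) = 33.96483.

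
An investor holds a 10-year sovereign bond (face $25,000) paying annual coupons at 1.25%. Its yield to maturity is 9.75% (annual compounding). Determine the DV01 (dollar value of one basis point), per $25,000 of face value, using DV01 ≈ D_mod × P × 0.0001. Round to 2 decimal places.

$9.82

Periodic yield y = 0.0975.
  t   CF        PV=CF/(1+0.0975)^t    t·PV
  1       312.50       284.7380       284.7380
  2       312.50       259.4424       518.8848
  3       312.50       236.3940       709.1820
  4       312.50       215.3932       861.5726
  5       312.50       196.2580       981.2900
  6       312.50       178.8228     1,072.9367
  7       312.50       162.9365     1,140.5553
  8       312.50       148.4615     1,187.6919
  9       312.50       135.2724     1,217.4518
  10   25,312.50     9,983.6593    99,836.5929
  Σ                 11,801.3781   107,810.8960
P = 11,801.3781; D_Mac = 9.13545 yrs; D_mod = 8.32387 yrs.
DV01 ≈ 8.32387 × 11,801.3781 × 0.0001 = 9.823316.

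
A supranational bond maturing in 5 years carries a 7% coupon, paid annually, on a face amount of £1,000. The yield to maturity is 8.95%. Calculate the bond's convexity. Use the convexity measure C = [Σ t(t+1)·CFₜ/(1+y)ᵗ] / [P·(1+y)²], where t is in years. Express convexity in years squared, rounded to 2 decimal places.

With y = 0.0895:
  t   CF        PV=CF/(1+0.0895)^t    t·PV        t(t+1)·PV
  1        70.00        64.2497        64.2497         128.4993
  2        70.00        58.9717       117.9434         353.8301
  3        70.00        54.1273       162.3819         649.5276
  4        70.00        49.6809       198.7234         993.6172
  5     1,070.00       697.0238     3,485.1190      20,910.7139
  Σ                    924.0533     4,028.4173      23,036.1881
P = 924.0533.
Convexity = Σ t(t+1)·PV / [P·(1+y)²] = 23,036.1881 / (924.0533 × 1.187010) = 21.00193.

21.00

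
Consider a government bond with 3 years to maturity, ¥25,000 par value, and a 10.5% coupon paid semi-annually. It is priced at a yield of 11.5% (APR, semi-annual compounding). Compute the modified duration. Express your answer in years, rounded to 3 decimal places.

Periodic yield y = 0.0575. First find Macaulay duration:
  t   CF        PV=CF/(1+0.0575)^t    t·PV
  1     1,312.50     1,241.1348     1,241.1348
  2     1,312.50     1,173.6499     2,347.2998
  3     1,312.50     1,109.8344     3,329.5032
  4     1,312.50     1,049.4888     4,197.9552
  5     1,312.50       992.4244     4,962.1220
  6    26,312.50    18,813.9444   112,883.6666
  Σ                 24,380.4767   128,961.6815
P = 24,380.4767; Macaulay duration = 128,961.6815 / 24,380.4767 = 5.28955 half-year periods = 2.64477 years.
Modified duration = D_Mac / (1 + y) = 2.64477 / 1.0575 = 2.50097 years.

2.501 years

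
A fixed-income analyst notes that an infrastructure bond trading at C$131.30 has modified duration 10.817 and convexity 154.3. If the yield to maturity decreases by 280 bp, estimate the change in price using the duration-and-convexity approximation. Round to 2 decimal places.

+C$47.71

Duration effect: -D_mod·Δy = -10.817 × (-0.028) = +0.302876
Convexity effect: ½·C·(Δy)² = 0.5 × 154.3 × (-0.028)² = +0.0604856
ΔP/P ≈ +0.302876 + 0.0604856 = +0.3633616
ΔP ≈ 131.30 × (+0.3633616) = +47.70937808.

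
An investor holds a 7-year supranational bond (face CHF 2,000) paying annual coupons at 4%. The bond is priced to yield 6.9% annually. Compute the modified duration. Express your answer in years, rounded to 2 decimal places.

Periodic yield y = 0.069. First find Macaulay duration:
  t   CF        PV=CF/(1+0.069)^t    t·PV
  1        80.00        74.8363        74.8363
  2        80.00        70.0059       140.0118
  3        80.00        65.4873       196.4618
  4        80.00        61.2603       245.0412
  5        80.00        57.3062       286.5309
  6        80.00        53.6073       321.6437
  7     2,080.00     1,303.8253     9,126.7770
  Σ                  1,686.3285    10,391.3027
P = 1,686.3285; Macaulay duration = 10,391.3027 / 1,686.3285 = 6.16209 years.
Modified duration = D_Mac / (1 + y) = 6.16209 / 1.069 = 5.76435 years.

5.76 years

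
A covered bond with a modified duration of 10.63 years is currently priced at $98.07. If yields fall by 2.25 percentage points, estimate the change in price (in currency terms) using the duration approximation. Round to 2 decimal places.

Duration approximation: ΔP/P ≈ -D_mod · Δy = -10.63 × (-0.0225) = +0.239175.
ΔP ≈ 98.07 × (+0.239175) = +23.45589225.

+$23.46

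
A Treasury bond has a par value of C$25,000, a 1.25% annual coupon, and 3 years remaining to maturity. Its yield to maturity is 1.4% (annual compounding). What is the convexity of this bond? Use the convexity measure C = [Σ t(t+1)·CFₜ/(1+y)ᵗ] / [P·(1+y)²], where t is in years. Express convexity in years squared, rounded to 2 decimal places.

With y = 0.014:
  t   CF        PV=CF/(1+0.014)^t    t·PV        t(t+1)·PV
  1       312.50       308.1854       308.1854         616.3708
  2       312.50       303.9304       607.8608       1,823.5823
  3    25,312.50    24,278.4622    72,835.3867     291,341.5468
  Σ                 24,890.5780    73,751.4329     293,781.4998
P = 24,890.5780.
Convexity = Σ t(t+1)·PV / [P·(1+y)²] = 293,781.4998 / (24,890.5780 × 1.028196) = 11.47925.

11.48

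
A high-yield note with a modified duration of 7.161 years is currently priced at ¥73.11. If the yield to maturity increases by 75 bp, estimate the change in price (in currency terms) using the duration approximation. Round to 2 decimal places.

Duration approximation: ΔP/P ≈ -D_mod · Δy = -7.161 × (+0.0075) = -0.0537075.
ΔP ≈ 73.11 × (-0.0537075) = -3.926555325.

-¥3.93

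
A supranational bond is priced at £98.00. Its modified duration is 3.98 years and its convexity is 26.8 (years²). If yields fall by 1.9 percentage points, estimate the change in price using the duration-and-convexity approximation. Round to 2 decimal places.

Duration effect: -D_mod·Δy = -3.98 × (-0.019) = +0.075620
Convexity effect: ½·C·(Δy)² = 0.5 × 26.8 × (-0.019)² = +0.0048374
ΔP/P ≈ +0.075620 + 0.0048374 = +0.0804574
ΔP ≈ 98.00 × (+0.0804574) = +7.8848252.

+£7.88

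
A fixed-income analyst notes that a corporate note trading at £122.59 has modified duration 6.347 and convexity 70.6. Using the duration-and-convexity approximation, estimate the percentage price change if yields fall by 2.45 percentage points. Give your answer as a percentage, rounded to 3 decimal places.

Duration effect: -D_mod·Δy = -6.347 × (-0.0245) = +0.1555015
Convexity effect: ½·C·(Δy)² = 0.5 × 70.6 × (-0.0245)² = +0.021188825
ΔP/P ≈ +0.1555015 + 0.021188825 = +0.176690325
= +17.6690325%.

+17.669%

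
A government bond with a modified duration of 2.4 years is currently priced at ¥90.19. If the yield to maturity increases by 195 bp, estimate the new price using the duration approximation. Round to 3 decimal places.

Duration approximation: ΔP/P ≈ -D_mod · Δy = -2.4 × (+0.0195) = -0.046800.
New price ≈ 90.19 × (1 - 0.046800) = 85.969108.

¥85.969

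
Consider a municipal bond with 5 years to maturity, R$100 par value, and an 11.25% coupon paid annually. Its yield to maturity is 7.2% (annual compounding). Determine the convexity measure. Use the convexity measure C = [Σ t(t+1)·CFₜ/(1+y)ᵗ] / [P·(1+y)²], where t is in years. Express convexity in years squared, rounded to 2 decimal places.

20.29

With y = 0.072:
  t   CF        PV=CF/(1+0.072)^t    t·PV        t(t+1)·PV
  1        11.25        10.4944        10.4944          20.9888
  2        11.25         9.7896        19.5791          58.7373
  3        11.25         9.1320        27.3961         109.5846
  4        11.25         8.5187        34.0748         170.3740
  5       111.25        78.5825       392.9127       2,357.4764
  Σ                    116.5173       484.4572       2,717.1611
P = 116.5173.
Convexity = Σ t(t+1)·PV / [P·(1+y)²] = 2,717.1611 / (116.5173 × 1.149184) = 20.29250.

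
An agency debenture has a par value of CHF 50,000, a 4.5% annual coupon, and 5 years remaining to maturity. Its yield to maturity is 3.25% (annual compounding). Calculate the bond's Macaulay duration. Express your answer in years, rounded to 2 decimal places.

4.60 years

Periodic yield y = 0.0325. Discount each cash flow and weight by its year:
  t   CF        PV=CF/(1+0.0325)^t    t·PV
  1     2,250.00     2,179.1768     2,179.1768
  2     2,250.00     2,110.5828     4,221.1656
  3     2,250.00     2,044.1480     6,132.4440
  4     2,250.00     1,979.8044     7,919.2174
  5    52,250.00    44,528.2875   222,641.4375
  Σ                 52,841.9994   243,093.4414
Price P = Σ PV = 52,841.9994.
Macaulay duration = Σ(t·PV) / P = 243,093.4414 / 52,841.9994 = 4.60038 years.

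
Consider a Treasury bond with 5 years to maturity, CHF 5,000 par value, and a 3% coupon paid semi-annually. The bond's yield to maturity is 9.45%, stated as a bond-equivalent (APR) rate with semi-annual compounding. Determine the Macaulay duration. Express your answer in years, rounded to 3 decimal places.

Periodic yield y = 0.04725. Discount each cash flow and weight by its period:
  t   CF        PV=CF/(1+0.04725)^t    t·PV
  1        75.00        71.6161        71.6161
  2        75.00        68.3849       136.7699
  3        75.00        65.2995       195.8986
  4        75.00        62.3533       249.4134
  5        75.00        59.5401       297.7004
  6        75.00        56.8537       341.1224
  7        75.00        54.2886       380.0202
  8        75.00        51.8392       414.7136
  9        75.00        49.5003       445.5028
  10    5,075.00     3,198.3969    31,983.9690
  Σ                  3,738.0728    34,516.7266
Price P = Σ PV = 3,738.0728.
Macaulay duration = Σ(t·PV) / P = 34,516.7266 / 3,738.0728 = 9.23383 half-year periods.
In years: 9.23383 / 2 = 4.61691 years.

4.617 years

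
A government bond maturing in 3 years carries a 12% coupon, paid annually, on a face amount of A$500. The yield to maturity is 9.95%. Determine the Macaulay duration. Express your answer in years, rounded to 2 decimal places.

2.70 years

Periodic yield y = 0.0995. Discount each cash flow and weight by its year:
  t   CF        PV=CF/(1+0.0995)^t    t·PV
  1        60.00        54.5703        54.5703
  2        60.00        49.6319        99.2638
  3       560.00       421.3105     1,263.9316
  Σ                    525.5127     1,417.7657
Price P = Σ PV = 525.5127.
Macaulay duration = Σ(t·PV) / P = 1,417.7657 / 525.5127 = 2.69787 years.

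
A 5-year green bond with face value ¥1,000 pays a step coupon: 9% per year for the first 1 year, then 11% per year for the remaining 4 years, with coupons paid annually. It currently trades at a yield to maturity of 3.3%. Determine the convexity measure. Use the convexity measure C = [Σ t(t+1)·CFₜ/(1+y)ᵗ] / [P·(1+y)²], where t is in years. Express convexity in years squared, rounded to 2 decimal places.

With y = 0.033:
  t   CF        PV=CF/(1+0.033)^t    t·PV        t(t+1)·PV
  1        90.00        87.1249        87.1249         174.2498
  2       110.00       103.0842       206.1684         618.5051
  3       110.00        99.7911       299.3732       1,197.4930
  4       110.00        96.6032       386.4127       1,932.0635
  5     1,110.00       943.6727     4,718.3633      28,310.1797
  Σ                  1,330.2760     5,697.4425      32,232.4910
P = 1,330.2760.
Convexity = Σ t(t+1)·PV / [P·(1+y)²] = 32,232.4910 / (1,330.2760 × 1.067089) = 22.70657.

22.71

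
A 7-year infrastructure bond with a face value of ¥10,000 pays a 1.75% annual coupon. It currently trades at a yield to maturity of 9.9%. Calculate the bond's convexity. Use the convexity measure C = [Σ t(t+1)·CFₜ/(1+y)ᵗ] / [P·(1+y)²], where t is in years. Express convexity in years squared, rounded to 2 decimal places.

With y = 0.099:
  t   CF        PV=CF/(1+0.099)^t    t·PV        t(t+1)·PV
  1       175.00       159.2357       159.2357         318.4713
  2       175.00       144.8914       289.7828         869.3485
  3       175.00       131.8393       395.5180       1,582.0719
  4       175.00       119.9630       479.8520       2,399.2598
  5       175.00       109.1565       545.7825       3,274.6949
  6       175.00        99.3235       595.9408       4,171.5858
  7    10,175.00     5,254.7320    36,783.1240     294,264.9918
  Σ                  6,019.1414    39,249.2357     306,880.4241
P = 6,019.1414.
Convexity = Σ t(t+1)·PV / [P·(1+y)²] = 306,880.4241 / (6,019.1414 × 1.207801) = 42.21232.

42.21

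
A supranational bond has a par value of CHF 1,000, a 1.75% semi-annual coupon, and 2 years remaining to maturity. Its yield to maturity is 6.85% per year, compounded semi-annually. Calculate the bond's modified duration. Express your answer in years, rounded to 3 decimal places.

1.907 years

Periodic yield y = 0.03425. First find Macaulay duration:
  t   CF        PV=CF/(1+0.03425)^t    t·PV
  1         8.75         8.4602         8.4602
  2         8.75         8.1801        16.3601
  3         8.75         7.9092        23.7275
  4     1,008.75       881.6200     3,526.4800
  Σ                    906.1695     3,575.0279
P = 906.1695; Macaulay duration = 3,575.0279 / 906.1695 = 3.94521 half-year periods = 1.97260 years.
Modified duration = D_Mac / (1 + y) = 1.97260 / 1.03425 = 1.90728 years.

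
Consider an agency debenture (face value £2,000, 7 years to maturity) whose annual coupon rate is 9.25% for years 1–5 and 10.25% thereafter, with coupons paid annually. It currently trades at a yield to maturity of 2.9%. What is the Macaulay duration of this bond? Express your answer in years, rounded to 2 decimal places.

5.72 years

Periodic yield y = 0.029. Discount each cash flow and weight by its year:
  t   CF        PV=CF/(1+0.029)^t    t·PV
  1       185.00       179.7862       179.7862
  2       185.00       174.7193       349.4387
  3       185.00       169.7953       509.3858
  4       185.00       165.0100       660.0399
  5       185.00       160.3596       801.7978
  6       205.00       172.6878     1,036.1267
  7     2,205.00     1,805.0988    12,635.6914
  Σ                  2,827.4569    16,172.2665
Price P = Σ PV = 2,827.4569.
Macaulay duration = Σ(t·PV) / P = 16,172.2665 / 2,827.4569 = 5.71972 years.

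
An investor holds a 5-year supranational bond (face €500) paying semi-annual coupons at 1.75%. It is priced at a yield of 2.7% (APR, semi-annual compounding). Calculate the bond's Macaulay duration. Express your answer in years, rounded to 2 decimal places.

4.80 years

Periodic yield y = 0.0135. Discount each cash flow and weight by its period:
  t   CF        PV=CF/(1+0.0135)^t    t·PV
  1        4.375         4.3167         4.3167
  2        4.375         4.2592         8.5184
  3        4.375         4.2025        12.6075
  4        4.375         4.1465        16.5861
  5        4.375         4.0913        20.4564
  6        4.375         4.0368        24.2207
  7        4.375         3.9830        27.8811
  8        4.375         3.9300        31.4397
  9        4.375         3.8776        34.8985
  10     504.375       441.0786     4,410.7863
  Σ                    477.9222     4,591.7114
Price P = Σ PV = 477.9222.
Macaulay duration = Σ(t·PV) / P = 4,591.7114 / 477.9222 = 9.60765 half-year periods.
In years: 9.60765 / 2 = 4.80383 years.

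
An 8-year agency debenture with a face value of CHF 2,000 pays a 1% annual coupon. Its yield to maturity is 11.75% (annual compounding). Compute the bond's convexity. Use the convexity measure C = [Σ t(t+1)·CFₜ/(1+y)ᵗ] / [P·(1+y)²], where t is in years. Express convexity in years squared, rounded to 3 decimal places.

53.512

With y = 0.1175:
  t   CF        PV=CF/(1+0.1175)^t    t·PV        t(t+1)·PV
  1        20.00        17.8971        17.8971          35.7942
  2        20.00        16.0153        32.0306          96.0918
  3        20.00        14.3314        42.9941         171.9763
  4        20.00        12.8245        51.2979         256.4897
  5        20.00        11.4760        57.3802         344.2814
  6        20.00        10.2694        61.6164         431.3145
  7        20.00         9.1896        64.3273         514.6184
  8     2,020.00       830.5602     6,644.4816      59,800.3342
  Σ                    922.5635     6,972.0252      61,650.9005
P = 922.5635.
Convexity = Σ t(t+1)·PV / [P·(1+y)²] = 61,650.9005 / (922.5635 × 1.248806) = 53.51162.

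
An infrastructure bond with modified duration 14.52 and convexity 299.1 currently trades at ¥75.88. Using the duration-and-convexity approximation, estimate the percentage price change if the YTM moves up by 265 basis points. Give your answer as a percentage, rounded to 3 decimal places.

-27.976%

Duration effect: -D_mod·Δy = -14.52 × (+0.0265) = -0.384780
Convexity effect: ½·C·(Δy)² = 0.5 × 299.1 × (0.0265)² = +0.1050214875
ΔP/P ≈ -0.384780 + 0.1050214875 = -0.2797585125
= -27.97585125%.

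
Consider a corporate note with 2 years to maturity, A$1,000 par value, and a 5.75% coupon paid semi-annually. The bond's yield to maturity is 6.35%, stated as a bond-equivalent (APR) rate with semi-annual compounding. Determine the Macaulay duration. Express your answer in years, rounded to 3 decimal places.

1.917 years

Periodic yield y = 0.03175. Discount each cash flow and weight by its period:
  t   CF        PV=CF/(1+0.03175)^t    t·PV
  1        28.75        27.8653        27.8653
  2        28.75        27.0078        54.0156
  3        28.75        26.1767        78.5300
  4     1,028.75       907.8455     3,631.3819
  Σ                    988.8952     3,791.7928
Price P = Σ PV = 988.8952.
Macaulay duration = Σ(t·PV) / P = 3,791.7928 / 988.8952 = 3.83437 half-year periods.
In years: 3.83437 / 2 = 1.91719 years.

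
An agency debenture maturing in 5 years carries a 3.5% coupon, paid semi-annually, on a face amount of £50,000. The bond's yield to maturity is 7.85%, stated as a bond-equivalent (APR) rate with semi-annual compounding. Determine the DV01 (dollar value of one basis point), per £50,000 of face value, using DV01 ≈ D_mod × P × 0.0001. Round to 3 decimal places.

£18.145

Periodic yield y = 0.03925.
  t   CF        PV=CF/(1+0.03925)^t    t·PV
  1       875.00       841.9533       841.9533
  2       875.00       810.1548     1,620.3095
  3       875.00       779.5571     2,338.6714
  4       875.00       750.1151     3,000.4605
  5       875.00       721.7851     3,608.9253
  6       875.00       694.5250     4,167.1497
  7       875.00       668.2944     4,678.0608
  8       875.00       643.0545     5,144.4361
  9       875.00       618.7679     5,568.9108
  10   50,875.00    34,618.1687   346,181.6874
  Σ                 41,146.3759   377,150.5648
P = 41,146.3759; D_Mac = 9.16607 half-year periods = 4.58304 yrs; D_mod = 4.40994 yrs.
DV01 ≈ 4.40994 × 41,146.3759 × 0.0001 = 18.145324.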